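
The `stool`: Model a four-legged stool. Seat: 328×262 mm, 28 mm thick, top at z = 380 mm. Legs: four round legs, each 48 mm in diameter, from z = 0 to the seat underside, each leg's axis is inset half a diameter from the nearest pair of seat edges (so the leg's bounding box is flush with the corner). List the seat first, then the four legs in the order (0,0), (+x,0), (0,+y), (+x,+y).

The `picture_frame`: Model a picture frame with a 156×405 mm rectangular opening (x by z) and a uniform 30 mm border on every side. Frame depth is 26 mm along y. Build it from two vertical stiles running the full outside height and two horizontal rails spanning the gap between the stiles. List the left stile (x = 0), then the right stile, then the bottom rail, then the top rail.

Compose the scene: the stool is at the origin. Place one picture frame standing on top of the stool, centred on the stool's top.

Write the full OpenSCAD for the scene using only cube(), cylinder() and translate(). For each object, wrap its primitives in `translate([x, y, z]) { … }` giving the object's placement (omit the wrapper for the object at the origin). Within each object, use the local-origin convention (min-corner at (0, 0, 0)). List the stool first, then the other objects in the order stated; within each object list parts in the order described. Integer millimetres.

translate([0, 0, 352]) cube([328, 262, 28]);
translate([24, 24, 0]) cylinder(h = 352, r = 24);
translate([304, 24, 0]) cylinder(h = 352, r = 24);
translate([24, 238, 0]) cylinder(h = 352, r = 24);
translate([304, 238, 0]) cylinder(h = 352, r = 24);
translate([56, 118, 380]) {
  cube([30, 26, 465]);
  translate([186, 0, 0]) cube([30, 26, 465]);
  translate([30, 0, 0]) cube([156, 26, 30]);
  translate([30, 0, 435]) cube([156, 26, 30]);
}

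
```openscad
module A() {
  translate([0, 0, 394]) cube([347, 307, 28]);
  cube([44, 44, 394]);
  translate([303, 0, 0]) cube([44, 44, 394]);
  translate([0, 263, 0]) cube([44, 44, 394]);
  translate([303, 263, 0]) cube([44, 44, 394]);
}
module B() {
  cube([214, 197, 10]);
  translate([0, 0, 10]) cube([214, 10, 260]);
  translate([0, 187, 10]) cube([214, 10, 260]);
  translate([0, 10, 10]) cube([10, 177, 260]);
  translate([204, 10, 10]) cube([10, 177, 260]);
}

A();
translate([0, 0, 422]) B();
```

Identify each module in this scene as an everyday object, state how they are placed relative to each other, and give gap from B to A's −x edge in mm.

A is a stool. B is an open box. The open box is on top of the stool. The gap from the open box to the stool's −x edge is 0 mm.

The open box's min-x is at 0; the stool's min-x is 0; gap = 0 mm.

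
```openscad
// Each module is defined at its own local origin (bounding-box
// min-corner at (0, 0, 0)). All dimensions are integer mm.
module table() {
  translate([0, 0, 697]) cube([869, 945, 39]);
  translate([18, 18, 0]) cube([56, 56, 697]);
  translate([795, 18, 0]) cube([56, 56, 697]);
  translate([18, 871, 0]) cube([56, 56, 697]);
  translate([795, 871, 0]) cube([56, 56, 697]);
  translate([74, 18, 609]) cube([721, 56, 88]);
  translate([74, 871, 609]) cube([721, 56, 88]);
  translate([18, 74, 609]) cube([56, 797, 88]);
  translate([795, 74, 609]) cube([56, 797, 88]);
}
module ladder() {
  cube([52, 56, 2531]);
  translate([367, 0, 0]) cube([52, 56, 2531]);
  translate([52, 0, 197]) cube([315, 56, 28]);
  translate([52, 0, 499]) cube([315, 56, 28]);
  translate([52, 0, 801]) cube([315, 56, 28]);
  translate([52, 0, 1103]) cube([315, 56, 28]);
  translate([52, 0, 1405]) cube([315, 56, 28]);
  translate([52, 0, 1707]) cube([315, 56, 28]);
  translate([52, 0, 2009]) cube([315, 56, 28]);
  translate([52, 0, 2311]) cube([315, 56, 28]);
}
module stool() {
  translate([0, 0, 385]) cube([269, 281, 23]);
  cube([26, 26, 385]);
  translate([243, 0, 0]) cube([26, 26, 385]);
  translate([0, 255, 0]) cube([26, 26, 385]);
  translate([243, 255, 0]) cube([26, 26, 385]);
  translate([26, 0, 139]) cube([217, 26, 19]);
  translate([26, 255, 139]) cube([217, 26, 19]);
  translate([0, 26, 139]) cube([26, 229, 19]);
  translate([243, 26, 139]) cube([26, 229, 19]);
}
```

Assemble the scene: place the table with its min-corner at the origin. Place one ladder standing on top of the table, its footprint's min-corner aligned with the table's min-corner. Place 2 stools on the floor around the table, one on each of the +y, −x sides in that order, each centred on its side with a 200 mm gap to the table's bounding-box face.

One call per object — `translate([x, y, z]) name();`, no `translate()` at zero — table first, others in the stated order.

table();
translate([0, 0, 736]) ladder();
translate([300, 1145, 0]) stool();
translate([-469, 332, 0]) stool();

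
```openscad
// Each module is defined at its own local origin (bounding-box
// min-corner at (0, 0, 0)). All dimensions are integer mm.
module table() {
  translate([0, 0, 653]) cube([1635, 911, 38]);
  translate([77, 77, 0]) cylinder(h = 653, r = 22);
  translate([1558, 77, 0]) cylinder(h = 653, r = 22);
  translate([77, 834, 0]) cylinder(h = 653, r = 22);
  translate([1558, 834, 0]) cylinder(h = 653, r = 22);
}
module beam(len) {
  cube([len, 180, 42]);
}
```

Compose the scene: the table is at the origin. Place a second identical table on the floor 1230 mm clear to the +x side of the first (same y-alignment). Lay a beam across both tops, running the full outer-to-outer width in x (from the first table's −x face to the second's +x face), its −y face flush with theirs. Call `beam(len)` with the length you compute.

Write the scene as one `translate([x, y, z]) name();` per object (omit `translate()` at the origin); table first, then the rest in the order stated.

table();
translate([2865, 0, 0]) table();
translate([0, 0, 691]) beam(4500);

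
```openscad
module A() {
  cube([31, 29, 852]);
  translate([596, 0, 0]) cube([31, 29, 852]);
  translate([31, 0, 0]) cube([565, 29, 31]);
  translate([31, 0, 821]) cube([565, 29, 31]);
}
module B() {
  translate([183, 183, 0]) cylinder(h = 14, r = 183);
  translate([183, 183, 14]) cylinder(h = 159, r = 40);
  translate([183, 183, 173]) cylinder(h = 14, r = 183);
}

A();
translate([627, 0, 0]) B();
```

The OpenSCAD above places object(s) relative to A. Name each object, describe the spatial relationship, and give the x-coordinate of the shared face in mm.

The picture frame's +x face and the spool's −x face are both at x = 627 mm.

A is a picture frame. B is a spool. The spool is against the picture frame's +x side, with their −y faces flush. The x-coordinate of the shared face is 627 mm.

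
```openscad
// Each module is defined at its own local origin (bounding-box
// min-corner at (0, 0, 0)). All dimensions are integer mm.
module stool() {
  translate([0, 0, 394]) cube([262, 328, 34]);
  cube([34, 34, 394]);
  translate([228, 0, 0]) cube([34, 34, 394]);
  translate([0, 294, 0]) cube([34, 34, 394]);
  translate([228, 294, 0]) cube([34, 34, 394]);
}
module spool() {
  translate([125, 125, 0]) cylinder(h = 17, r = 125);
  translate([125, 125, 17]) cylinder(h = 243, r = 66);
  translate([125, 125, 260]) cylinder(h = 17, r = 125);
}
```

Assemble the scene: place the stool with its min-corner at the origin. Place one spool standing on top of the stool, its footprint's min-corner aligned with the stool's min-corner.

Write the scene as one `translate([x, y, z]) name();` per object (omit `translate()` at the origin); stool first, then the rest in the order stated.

stool();
translate([0, 0, 428]) spool();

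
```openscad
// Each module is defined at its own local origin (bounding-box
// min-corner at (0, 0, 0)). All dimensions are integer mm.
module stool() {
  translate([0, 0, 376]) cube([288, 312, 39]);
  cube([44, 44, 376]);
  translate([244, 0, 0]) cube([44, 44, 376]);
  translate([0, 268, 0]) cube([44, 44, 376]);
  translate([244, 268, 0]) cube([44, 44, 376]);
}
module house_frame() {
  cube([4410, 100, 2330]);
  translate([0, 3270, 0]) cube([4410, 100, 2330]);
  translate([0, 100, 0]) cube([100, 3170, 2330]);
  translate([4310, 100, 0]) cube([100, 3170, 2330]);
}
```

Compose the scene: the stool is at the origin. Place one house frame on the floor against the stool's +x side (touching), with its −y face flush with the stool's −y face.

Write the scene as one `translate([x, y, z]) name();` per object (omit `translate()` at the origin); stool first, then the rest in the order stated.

stool();
translate([288, 0, 0]) house_frame();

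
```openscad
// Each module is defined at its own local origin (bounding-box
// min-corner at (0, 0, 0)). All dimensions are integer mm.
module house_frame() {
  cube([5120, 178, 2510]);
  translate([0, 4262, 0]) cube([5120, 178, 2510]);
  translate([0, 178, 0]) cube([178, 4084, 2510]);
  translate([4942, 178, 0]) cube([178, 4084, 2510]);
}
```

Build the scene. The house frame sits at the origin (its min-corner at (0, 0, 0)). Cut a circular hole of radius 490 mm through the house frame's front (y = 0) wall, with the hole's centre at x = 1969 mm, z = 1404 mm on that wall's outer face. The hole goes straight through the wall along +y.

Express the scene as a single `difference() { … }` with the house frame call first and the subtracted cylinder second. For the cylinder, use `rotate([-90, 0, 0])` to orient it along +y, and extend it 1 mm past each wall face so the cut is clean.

difference() {
  house_frame();
  translate([1969, -1, 1404]) rotate([-90, 0, 0]) cylinder(h = 180, r = 490);
}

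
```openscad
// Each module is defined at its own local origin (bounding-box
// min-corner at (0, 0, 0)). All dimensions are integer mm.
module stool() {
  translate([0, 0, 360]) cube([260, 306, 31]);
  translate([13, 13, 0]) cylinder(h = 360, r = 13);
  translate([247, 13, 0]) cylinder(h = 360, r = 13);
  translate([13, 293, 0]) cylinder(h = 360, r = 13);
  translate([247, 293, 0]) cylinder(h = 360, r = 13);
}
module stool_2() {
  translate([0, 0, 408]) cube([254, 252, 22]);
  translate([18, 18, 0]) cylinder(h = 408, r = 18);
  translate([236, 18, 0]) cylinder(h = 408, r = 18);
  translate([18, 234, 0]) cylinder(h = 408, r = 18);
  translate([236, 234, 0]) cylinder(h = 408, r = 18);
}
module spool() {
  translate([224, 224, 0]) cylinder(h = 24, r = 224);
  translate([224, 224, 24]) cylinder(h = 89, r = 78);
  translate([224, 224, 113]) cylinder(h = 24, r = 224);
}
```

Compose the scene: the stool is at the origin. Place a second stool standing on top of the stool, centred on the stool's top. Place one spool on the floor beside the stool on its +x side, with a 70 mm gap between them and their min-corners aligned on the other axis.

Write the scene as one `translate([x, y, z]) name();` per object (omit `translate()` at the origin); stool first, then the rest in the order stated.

stool();
translate([3, 27, 391]) stool_2();
translate([330, 0, 0]) spool();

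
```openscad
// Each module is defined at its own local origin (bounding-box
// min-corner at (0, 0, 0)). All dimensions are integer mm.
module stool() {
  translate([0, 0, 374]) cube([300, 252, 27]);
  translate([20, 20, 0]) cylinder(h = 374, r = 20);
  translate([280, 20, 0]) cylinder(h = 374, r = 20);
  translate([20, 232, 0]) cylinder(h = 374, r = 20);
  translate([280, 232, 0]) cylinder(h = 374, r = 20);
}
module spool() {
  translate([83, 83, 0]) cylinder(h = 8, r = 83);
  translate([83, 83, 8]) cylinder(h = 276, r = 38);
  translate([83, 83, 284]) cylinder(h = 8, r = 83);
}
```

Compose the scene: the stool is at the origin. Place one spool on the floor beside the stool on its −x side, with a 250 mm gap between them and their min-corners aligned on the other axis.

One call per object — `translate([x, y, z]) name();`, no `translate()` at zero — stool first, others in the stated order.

stool();
translate([-416, 0, 0]) spool();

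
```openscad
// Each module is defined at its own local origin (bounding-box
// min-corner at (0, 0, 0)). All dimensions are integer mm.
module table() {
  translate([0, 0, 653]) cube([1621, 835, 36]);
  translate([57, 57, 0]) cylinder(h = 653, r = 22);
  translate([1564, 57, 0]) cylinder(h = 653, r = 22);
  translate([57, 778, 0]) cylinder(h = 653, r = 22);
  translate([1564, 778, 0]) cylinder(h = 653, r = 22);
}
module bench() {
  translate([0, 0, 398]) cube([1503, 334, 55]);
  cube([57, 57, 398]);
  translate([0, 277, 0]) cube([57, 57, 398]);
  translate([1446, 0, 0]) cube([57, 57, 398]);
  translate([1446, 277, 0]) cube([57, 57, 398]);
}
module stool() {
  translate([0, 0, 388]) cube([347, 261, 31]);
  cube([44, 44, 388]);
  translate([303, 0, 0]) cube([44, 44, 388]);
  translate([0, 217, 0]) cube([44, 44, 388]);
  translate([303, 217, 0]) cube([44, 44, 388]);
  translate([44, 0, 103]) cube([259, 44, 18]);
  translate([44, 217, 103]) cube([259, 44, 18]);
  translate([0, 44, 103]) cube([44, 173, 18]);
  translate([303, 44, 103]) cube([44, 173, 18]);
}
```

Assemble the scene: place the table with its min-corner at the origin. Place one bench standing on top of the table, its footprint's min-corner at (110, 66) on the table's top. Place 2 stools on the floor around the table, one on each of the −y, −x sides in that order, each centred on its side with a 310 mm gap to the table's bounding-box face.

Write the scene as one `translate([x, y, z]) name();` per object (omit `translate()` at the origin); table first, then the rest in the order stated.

table();
translate([110, 66, 689]) bench();
translate([637, -571, 0]) stool();
translate([-657, 287, 0]) stool();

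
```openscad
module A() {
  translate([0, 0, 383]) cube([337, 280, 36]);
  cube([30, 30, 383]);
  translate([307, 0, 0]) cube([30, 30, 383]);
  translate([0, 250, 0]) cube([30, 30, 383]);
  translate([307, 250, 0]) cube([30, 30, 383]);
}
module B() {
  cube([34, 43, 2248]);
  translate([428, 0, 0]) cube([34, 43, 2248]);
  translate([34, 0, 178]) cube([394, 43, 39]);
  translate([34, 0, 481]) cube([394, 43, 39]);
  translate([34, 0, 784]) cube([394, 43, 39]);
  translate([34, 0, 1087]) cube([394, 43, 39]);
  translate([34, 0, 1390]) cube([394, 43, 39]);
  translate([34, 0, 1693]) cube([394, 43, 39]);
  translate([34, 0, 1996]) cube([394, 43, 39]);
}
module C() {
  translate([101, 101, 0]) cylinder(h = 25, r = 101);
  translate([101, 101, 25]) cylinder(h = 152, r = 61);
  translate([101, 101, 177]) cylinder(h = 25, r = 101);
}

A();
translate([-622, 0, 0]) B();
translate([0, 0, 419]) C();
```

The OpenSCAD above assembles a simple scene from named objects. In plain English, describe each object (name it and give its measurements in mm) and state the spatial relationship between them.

A is a four-legged stool. The seat is 337×280 mm, 36 mm thick, top at z = 419 mm. It stands on four square legs, each 30×30 mm in cross-section, from z = 0 to the seat underside, each flush with a corner of the seat.

B is a straight ladder. Two 34×43 mm vertical rails, 2248 mm tall, stand 462 mm apart (outside-to-outside) with their front faces coplanar on the −y side. 7 rungs, each 43 mm deep and 39 mm tall, span between the inner faces of the rails, front faces flush with the rails. The lowest rung's underside is at z = 178 mm and rungs are spaced 303 mm apart (underside to underside).

C is a spool: two coaxial disc flanges of radius 101 mm and thickness 25 mm, joined by a core cylinder of radius 61 mm and height 152 mm. The lower flange rests on z = 0 and the three cylinders share a vertical axis.

The ladder is on the floor beside the stool on its −x side. The spool is on top of the stool.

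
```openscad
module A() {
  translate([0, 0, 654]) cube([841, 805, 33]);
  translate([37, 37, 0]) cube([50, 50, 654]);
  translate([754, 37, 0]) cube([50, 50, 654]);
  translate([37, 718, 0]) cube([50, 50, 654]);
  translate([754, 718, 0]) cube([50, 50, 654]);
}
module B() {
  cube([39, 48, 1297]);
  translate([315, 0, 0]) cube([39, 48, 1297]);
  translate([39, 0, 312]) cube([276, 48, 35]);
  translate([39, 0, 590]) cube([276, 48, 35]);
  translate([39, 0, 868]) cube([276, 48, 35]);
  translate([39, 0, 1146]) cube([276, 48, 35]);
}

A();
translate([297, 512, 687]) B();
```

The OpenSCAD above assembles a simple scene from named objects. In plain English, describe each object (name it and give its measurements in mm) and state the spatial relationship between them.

A is a rectangular dining table. The top is 841×805×33 mm with its upper surface at z = 687 mm. It stands on four 50×50 mm square legs, each inset 37 mm from the nearest pair of top edges, running from the floor to the underside of the top.

B is a straight ladder. Two 39×48 mm vertical rails, 1297 mm tall, stand 354 mm apart (outside-to-outside) with their front faces coplanar on the −y side. 4 rungs, each 48 mm deep and 35 mm tall, span between the inner faces of the rails, front faces flush with the rails. The lowest rung's underside is at z = 312 mm and rungs are spaced 278 mm apart (underside to underside).

The ladder is on top of the table.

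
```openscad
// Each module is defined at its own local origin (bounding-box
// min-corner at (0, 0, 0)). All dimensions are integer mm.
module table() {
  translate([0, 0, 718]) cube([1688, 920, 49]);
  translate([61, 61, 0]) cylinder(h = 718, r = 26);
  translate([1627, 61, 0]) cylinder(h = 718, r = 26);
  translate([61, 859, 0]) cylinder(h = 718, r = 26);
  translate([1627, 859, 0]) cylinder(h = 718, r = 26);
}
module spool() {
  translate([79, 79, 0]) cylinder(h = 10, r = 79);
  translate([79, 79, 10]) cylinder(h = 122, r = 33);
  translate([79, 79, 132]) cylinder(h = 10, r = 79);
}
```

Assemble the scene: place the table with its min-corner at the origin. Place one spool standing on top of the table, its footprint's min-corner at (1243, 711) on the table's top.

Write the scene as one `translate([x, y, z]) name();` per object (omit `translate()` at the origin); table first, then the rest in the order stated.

table();
translate([1243, 711, 767]) spool();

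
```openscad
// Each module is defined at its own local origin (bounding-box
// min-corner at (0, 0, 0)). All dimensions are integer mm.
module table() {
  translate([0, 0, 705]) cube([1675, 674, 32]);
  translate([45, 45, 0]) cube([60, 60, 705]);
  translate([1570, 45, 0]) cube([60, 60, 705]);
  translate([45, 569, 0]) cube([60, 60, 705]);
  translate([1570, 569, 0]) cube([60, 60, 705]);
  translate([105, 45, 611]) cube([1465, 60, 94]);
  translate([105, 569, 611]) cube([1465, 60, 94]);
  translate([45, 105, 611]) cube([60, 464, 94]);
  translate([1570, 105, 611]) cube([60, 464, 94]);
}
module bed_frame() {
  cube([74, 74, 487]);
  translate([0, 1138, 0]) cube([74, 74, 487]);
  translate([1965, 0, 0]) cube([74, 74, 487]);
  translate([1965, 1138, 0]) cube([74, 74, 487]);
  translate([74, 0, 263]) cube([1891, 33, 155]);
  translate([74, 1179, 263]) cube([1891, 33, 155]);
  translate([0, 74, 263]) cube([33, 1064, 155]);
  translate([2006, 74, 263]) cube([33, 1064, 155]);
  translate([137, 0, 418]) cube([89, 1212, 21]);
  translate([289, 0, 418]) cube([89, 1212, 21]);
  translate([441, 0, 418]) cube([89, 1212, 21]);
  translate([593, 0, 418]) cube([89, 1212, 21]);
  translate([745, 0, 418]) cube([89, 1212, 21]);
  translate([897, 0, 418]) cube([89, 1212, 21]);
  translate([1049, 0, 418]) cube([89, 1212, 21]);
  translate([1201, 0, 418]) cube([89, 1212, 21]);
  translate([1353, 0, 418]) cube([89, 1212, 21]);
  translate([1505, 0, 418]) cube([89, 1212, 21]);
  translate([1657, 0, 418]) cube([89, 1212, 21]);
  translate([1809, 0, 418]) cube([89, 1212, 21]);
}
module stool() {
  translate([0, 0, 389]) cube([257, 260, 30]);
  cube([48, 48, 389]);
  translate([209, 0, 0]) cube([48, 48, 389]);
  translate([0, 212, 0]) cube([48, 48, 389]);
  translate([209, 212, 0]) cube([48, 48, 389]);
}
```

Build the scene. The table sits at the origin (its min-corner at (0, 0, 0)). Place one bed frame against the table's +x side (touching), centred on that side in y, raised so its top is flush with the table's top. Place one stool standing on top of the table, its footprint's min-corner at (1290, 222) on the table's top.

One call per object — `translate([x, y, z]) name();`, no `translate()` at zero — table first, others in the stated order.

table();
translate([1675, -269, 250]) bed_frame();
translate([1290, 222, 737]) stool();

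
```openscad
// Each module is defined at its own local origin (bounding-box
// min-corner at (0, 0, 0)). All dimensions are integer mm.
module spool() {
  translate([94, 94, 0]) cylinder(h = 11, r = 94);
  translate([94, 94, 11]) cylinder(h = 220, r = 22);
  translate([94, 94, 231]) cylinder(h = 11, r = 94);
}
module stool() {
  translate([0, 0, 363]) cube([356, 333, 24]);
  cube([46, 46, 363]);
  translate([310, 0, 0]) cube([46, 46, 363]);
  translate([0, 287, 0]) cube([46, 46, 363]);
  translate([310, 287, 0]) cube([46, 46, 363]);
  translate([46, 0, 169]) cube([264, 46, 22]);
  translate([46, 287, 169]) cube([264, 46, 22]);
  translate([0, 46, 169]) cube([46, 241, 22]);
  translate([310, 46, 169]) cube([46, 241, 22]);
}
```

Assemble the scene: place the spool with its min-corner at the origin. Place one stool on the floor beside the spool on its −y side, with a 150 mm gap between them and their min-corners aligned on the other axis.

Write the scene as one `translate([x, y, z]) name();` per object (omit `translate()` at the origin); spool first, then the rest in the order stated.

spool();
translate([0, -483, 0]) stool();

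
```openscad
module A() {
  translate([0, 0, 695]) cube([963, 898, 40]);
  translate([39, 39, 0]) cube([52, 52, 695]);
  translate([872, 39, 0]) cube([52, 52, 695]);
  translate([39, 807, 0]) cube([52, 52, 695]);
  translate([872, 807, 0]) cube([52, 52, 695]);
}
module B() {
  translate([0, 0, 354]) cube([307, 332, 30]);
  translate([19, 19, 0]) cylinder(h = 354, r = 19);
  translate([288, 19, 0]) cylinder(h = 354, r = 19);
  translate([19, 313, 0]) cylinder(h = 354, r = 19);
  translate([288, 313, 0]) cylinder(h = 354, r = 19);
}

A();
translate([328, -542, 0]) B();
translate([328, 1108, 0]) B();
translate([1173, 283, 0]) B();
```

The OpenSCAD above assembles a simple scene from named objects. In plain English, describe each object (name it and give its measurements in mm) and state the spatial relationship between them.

A is a table: top 963 mm (x) × 898 mm (y), 40 mm thick, upper face at z = 735 mm, on four 52×52 mm square legs, each inset 39 mm from the nearest pair of top edges, running from z = 0 to the bottom of the top.

B is a four-legged stool. The seat is 307×332 mm, 30 mm thick, top at z = 384 mm. It stands on four round legs, each 38 mm in diameter, from z = 0 to the seat underside, each leg's axis is inset half a diameter from the nearest pair of seat edges (so the leg's bounding box is flush with the corner).

Three stools sit around the table at the −y, +y, +x sides.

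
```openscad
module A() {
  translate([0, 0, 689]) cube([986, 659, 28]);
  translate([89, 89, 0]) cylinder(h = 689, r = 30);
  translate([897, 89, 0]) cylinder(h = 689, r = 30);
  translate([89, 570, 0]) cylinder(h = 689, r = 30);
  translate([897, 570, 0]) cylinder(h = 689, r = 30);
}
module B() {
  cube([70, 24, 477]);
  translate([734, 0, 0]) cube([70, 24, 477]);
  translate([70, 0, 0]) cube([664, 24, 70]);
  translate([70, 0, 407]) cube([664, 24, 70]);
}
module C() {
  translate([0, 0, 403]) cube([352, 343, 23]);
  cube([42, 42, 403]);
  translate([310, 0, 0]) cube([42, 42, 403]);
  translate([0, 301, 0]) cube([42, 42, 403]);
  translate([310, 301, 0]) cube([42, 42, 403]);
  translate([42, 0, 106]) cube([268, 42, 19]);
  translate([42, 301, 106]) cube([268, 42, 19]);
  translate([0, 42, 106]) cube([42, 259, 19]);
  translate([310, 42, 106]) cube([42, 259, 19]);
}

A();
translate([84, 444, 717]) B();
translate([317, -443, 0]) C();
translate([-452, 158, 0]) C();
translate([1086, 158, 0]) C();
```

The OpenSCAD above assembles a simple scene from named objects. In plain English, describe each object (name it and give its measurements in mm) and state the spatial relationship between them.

A is a rectangular dining table. The top is 986×659×28 mm with its upper surface at z = 717 mm. It stands on four round legs of 60 mm diameter, each leg's bounding box inset 59 mm from the nearest pair of top edges, running from the floor to the underside of the top.

B is a rectangular picture frame lying in the x–z plane (depth along y). The opening is 664 mm wide (x) by 337 mm tall (z), surrounded by a border 70 mm wide on all four sides. The frame is 24 mm deep and is made of two full-height vertical stiles with two horizontal rails fitted between them.

C is a four-legged stool. The seat is a 352×343×23 mm slab whose top surface is at z = 426 mm; four square legs, each 42×42 mm in cross-section, run from the floor (z = 0) to the underside of the seat, each flush with a corner of the seat. Four stretchers, 42 mm wide and 19 mm tall, connect adjacent legs with their undersides at z = 106 mm, each running between the inner faces of the legs it joins and aligned with the legs' outer faces on the other axis.

The picture frame is on top of the table. Three stools sit around the table at the −y, −x, +x sides.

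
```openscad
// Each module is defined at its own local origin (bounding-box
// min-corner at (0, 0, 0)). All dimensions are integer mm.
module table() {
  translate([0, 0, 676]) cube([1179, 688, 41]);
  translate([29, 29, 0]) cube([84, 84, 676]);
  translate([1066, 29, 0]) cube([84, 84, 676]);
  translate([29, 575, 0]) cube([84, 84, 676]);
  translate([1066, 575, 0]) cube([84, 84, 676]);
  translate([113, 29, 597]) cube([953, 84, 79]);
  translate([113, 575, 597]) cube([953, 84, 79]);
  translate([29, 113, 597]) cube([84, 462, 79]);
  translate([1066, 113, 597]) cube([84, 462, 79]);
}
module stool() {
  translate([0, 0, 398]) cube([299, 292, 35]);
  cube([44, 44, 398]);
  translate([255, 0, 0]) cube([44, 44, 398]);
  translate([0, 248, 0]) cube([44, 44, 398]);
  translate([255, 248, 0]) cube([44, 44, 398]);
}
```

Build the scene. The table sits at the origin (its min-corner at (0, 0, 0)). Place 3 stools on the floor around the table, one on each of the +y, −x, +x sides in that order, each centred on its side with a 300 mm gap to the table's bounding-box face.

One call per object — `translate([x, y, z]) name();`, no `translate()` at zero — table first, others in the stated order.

table();
translate([440, 988, 0]) stool();
translate([-599, 198, 0]) stool();
translate([1479, 198, 0]) stool();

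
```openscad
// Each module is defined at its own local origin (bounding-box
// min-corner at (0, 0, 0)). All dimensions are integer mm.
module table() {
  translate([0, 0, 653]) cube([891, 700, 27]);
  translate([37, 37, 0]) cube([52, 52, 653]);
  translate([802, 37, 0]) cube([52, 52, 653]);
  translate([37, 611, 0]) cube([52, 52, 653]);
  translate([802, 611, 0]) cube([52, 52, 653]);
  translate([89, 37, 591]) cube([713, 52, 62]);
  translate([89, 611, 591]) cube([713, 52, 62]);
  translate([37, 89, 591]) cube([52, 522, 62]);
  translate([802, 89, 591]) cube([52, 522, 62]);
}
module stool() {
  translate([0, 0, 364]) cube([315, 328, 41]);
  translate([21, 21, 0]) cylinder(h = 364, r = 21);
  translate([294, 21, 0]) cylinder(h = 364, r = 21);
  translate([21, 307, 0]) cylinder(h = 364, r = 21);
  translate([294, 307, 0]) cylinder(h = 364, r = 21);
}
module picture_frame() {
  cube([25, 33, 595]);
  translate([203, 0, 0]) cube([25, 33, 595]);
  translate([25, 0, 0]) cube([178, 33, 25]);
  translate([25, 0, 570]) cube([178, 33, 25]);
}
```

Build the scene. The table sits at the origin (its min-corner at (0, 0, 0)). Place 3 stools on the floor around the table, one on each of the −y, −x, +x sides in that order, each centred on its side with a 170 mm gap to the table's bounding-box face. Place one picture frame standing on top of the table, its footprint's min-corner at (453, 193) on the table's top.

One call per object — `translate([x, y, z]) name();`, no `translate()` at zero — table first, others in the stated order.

table();
translate([288, -498, 0]) stool();
translate([-485, 186, 0]) stool();
translate([1061, 186, 0]) stool();
translate([453, 193, 680]) picture_frame();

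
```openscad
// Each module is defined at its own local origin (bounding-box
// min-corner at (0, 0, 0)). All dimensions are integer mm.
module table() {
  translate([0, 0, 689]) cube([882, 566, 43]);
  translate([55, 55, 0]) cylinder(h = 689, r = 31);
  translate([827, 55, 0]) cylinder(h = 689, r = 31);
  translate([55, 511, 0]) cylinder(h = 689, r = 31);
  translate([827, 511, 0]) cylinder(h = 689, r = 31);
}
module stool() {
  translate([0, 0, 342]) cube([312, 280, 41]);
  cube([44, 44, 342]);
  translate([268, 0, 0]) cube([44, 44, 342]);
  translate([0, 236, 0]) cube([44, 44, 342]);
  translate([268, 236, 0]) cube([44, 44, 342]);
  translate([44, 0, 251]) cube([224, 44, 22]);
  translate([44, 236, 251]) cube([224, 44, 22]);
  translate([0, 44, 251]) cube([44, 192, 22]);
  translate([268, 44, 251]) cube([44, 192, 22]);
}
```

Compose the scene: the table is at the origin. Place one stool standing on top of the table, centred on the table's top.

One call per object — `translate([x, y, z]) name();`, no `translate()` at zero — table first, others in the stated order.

table();
translate([285, 143, 732]) stool();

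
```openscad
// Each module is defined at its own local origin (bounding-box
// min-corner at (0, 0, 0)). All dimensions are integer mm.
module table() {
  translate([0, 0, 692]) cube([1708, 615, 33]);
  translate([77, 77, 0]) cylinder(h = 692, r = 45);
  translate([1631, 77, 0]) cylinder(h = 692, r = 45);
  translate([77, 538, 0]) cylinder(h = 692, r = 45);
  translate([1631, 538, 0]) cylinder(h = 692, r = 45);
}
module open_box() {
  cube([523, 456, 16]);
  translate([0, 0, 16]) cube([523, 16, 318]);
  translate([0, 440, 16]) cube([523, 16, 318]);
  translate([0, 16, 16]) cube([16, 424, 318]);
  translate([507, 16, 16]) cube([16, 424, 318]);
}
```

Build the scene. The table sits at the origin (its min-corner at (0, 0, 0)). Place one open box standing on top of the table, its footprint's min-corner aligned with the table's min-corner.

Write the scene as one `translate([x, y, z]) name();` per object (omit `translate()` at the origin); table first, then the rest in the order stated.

table();
translate([0, 0, 725]) open_box();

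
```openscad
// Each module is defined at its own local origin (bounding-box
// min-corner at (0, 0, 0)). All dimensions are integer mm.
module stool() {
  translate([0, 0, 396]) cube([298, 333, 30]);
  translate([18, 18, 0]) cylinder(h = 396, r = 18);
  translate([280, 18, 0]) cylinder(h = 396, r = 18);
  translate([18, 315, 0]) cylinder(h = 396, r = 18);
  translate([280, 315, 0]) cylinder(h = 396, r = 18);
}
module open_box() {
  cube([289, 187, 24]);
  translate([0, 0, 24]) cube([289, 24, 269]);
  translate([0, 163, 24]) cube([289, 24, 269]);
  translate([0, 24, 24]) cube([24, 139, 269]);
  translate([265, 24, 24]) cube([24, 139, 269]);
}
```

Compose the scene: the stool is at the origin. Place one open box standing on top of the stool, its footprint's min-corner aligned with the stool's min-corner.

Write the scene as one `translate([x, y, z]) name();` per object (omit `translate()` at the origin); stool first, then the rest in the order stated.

stool();
translate([0, 0, 426]) open_box();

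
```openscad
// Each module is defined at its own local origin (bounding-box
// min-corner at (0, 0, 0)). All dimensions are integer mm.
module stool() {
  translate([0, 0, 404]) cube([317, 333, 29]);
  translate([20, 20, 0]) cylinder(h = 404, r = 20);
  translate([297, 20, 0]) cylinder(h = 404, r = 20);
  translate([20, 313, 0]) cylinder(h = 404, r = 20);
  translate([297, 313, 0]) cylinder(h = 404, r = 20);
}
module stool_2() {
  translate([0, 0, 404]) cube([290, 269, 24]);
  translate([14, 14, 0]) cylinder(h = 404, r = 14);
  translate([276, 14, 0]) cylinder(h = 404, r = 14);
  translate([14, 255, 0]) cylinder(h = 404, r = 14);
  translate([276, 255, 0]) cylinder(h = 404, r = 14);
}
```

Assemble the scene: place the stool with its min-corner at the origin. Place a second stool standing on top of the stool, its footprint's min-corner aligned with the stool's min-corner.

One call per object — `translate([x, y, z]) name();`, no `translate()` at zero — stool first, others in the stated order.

stool();
translate([0, 0, 433]) stool_2();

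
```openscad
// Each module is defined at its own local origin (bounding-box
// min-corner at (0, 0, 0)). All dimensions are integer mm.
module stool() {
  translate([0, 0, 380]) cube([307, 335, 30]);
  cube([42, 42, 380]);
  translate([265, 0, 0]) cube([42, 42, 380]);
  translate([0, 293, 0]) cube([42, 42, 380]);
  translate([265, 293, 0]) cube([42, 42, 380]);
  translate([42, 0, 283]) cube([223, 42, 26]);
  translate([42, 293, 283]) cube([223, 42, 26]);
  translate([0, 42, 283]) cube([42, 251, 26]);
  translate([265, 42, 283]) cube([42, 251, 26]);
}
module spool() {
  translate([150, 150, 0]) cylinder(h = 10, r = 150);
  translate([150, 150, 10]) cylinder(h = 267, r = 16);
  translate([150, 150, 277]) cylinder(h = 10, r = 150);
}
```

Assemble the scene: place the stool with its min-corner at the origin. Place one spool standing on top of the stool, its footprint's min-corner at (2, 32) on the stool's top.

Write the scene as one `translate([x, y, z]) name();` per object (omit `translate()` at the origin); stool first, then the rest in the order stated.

stool();
translate([2, 32, 410]) spool();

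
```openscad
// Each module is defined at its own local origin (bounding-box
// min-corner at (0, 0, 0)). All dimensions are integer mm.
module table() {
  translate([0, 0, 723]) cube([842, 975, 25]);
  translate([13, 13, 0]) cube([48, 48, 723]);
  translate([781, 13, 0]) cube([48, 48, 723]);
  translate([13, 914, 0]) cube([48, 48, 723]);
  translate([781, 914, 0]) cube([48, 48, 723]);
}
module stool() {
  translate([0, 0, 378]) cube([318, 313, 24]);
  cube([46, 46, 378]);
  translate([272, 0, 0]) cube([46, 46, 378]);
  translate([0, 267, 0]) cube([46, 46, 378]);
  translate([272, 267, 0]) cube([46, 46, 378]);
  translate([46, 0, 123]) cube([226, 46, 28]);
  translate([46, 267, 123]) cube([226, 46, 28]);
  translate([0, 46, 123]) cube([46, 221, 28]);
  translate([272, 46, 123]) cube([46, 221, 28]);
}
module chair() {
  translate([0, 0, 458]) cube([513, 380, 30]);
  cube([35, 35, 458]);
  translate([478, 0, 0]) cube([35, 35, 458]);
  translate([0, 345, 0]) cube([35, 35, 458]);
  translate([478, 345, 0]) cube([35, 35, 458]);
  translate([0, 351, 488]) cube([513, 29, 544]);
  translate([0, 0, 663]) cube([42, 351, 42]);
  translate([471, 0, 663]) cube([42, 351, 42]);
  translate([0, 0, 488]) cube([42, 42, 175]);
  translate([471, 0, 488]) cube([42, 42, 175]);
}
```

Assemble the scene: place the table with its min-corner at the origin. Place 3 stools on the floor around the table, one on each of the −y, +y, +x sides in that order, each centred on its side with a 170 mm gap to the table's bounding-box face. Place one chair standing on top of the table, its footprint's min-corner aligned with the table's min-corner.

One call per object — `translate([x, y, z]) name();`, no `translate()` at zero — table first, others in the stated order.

table();
translate([262, -483, 0]) stool();
translate([262, 1145, 0]) stool();
translate([1012, 331, 0]) stool();
translate([0, 0, 748]) chair();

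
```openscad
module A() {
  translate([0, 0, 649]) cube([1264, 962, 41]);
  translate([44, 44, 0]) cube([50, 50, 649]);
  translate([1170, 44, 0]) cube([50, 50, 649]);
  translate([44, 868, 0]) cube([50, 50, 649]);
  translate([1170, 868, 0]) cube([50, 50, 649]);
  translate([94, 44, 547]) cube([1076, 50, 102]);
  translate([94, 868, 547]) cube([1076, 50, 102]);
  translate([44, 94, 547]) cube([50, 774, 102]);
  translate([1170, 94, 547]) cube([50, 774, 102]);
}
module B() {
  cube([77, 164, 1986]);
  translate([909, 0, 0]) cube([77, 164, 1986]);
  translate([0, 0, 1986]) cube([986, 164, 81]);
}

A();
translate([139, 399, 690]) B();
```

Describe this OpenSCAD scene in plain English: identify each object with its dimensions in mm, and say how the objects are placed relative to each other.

A is a rectangular dining table. The top is 1264×962×41 mm with its upper surface at z = 690 mm. It stands on four 50×50 mm square legs, each inset 44 mm from the nearest pair of top edges, running from the floor to the underside of the top. Four apron rails, 50 mm thick and 102 mm tall, run between adjacent legs with their top edges flush with the underside of the top and their outer faces flush with the legs' outer faces.

B is a door frame. The clear opening is 832 mm wide and 1986 mm high. Two 77 mm wide jambs, 164 mm deep, stand either side of the opening from the floor to the top of the opening. A 81 mm thick head sits across the top of both jambs, spanning the full outside width of the frame.

The door frame is on top of the table, centred.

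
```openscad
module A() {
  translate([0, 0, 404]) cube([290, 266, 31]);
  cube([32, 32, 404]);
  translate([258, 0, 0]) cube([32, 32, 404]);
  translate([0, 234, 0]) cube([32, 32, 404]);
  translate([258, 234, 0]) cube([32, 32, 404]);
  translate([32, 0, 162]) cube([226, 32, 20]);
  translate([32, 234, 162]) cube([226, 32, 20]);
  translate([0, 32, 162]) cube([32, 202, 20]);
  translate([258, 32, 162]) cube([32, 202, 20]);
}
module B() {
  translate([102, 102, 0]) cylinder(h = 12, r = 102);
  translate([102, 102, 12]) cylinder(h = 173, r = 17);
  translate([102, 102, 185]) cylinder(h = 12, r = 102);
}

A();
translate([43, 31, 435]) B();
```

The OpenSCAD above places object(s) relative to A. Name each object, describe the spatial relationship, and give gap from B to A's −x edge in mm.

A is a stool. B is a spool. The spool is on top of the stool, centred. The gap from the spool to the stool's −x edge is 43 mm.

The spool's min-x is at 43; the stool's min-x is 0; gap = 43 mm.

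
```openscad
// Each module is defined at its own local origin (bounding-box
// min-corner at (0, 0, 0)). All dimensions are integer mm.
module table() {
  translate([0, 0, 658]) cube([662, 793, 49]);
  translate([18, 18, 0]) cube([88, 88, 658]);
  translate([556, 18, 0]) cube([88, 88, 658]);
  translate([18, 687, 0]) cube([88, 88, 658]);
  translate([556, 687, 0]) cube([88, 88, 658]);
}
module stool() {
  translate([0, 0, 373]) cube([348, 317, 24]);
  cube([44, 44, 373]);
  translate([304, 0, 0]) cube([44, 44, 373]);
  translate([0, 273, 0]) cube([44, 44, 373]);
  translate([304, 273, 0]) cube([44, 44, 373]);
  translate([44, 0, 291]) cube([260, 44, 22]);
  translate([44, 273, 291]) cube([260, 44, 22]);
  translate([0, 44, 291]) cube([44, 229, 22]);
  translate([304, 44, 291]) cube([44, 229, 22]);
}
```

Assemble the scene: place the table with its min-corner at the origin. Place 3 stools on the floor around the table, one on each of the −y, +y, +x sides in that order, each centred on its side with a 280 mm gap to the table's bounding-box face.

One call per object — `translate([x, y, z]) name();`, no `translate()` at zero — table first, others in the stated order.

table();
translate([157, -597, 0]) stool();
translate([157, 1073, 0]) stool();
translate([942, 238, 0]) stool();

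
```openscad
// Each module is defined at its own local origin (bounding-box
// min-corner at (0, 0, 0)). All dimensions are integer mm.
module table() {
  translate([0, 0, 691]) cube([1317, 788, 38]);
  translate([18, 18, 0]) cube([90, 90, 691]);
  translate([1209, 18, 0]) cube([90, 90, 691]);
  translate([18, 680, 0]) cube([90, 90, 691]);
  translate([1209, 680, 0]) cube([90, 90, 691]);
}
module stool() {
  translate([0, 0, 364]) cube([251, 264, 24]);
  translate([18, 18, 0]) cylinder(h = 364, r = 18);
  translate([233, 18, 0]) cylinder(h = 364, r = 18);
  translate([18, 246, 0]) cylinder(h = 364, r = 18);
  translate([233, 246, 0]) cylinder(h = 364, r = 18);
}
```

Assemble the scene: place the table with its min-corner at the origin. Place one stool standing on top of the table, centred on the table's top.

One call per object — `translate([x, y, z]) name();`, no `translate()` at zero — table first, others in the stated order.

table();
translate([533, 262, 729]) stool();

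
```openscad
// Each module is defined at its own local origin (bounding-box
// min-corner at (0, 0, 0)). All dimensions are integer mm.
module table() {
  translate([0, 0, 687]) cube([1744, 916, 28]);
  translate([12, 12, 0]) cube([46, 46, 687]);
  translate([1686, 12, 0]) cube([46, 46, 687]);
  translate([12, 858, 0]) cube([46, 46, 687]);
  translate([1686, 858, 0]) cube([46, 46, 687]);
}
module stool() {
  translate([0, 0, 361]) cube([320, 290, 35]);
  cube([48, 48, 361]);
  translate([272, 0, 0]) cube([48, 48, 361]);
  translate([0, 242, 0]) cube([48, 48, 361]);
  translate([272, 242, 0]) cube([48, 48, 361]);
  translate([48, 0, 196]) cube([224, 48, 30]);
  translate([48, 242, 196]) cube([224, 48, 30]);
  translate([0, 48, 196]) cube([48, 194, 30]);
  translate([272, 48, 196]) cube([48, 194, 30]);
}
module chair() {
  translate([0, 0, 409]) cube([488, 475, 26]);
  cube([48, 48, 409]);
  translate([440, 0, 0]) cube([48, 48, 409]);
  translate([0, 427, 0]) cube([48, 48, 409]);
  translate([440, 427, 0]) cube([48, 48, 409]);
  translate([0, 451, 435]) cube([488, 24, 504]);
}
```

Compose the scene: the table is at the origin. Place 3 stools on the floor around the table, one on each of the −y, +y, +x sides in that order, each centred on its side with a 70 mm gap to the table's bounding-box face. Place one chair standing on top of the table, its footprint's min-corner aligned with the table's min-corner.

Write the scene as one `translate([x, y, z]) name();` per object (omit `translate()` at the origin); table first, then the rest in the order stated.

table();
translate([712, -360, 0]) stool();
translate([712, 986, 0]) stool();
translate([1814, 313, 0]) stool();
translate([0, 0, 715]) chair();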